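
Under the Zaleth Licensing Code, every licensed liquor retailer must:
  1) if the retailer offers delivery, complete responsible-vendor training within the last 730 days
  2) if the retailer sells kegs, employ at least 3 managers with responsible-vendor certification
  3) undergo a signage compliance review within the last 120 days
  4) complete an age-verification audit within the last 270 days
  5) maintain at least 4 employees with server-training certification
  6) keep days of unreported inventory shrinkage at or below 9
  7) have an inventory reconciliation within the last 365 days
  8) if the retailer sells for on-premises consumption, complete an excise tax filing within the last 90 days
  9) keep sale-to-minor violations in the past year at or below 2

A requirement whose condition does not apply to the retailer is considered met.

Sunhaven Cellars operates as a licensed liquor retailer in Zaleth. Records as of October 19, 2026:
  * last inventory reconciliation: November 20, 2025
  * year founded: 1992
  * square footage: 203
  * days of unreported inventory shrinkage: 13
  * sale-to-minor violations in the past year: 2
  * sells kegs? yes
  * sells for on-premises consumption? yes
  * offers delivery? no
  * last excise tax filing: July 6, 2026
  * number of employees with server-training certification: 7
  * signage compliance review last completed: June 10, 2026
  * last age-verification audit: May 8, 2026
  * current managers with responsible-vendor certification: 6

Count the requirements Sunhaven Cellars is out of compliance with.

1. condition 'offers delivery' does not hold → requirement n/a → met
2. condition 'sells kegs' holds; managers with responsible-vendor certification 6 ≥ 3 → met
3. signage compliance review 131 days ago vs limit 120 → not met
4. age-verification audit 164 days ago vs limit 270 → met
5. employees with server-training certification 7 ≥ 4 → met
6. days of unreported inventory shrinkage 13 > 9 → not met
7. inventory reconciliation 333 days ago vs limit 365 → met
8. condition 'sells for on-premises consumption' holds; excise tax filing 105 days ago vs limit 90 → not met
9. sale-to-minor violations in the past year 2 ≤ 2 → met
Not met: 3 of 9

3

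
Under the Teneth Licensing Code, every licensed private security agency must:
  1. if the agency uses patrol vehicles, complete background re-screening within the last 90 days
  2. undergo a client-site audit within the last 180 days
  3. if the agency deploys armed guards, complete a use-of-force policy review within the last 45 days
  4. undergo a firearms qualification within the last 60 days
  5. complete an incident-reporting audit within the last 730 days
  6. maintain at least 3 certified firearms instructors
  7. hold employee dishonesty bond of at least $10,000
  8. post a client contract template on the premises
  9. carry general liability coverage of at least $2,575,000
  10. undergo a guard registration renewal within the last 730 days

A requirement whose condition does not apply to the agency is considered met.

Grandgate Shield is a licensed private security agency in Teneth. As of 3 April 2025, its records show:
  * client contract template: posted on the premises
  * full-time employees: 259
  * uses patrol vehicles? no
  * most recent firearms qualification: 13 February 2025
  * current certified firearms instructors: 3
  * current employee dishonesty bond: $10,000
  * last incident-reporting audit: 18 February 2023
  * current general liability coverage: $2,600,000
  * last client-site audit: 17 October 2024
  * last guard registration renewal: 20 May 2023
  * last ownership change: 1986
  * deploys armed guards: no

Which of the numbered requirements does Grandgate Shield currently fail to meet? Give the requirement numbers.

5

1. condition 'uses patrol vehicles' does not hold → requirement n/a → met
2. client-site audit 168 days ago vs limit 180 → met
3. condition 'deploys armed guards' does not hold → requirement n/a → met
4. firearms qualification 49 days ago vs limit 60 → met
5. incident-reporting audit 775 days ago vs limit 730 → not met
6. certified firearms instructors 3 ≥ 3 → met
7. employee dishonesty bond $10,000 ≥ $10,000 → met
8. client contract template present → met
9. general liability coverage $2,600,000 ≥ $2,575,000 → met
10. guard registration renewal 684 days ago vs limit 730 → met
Not met: 5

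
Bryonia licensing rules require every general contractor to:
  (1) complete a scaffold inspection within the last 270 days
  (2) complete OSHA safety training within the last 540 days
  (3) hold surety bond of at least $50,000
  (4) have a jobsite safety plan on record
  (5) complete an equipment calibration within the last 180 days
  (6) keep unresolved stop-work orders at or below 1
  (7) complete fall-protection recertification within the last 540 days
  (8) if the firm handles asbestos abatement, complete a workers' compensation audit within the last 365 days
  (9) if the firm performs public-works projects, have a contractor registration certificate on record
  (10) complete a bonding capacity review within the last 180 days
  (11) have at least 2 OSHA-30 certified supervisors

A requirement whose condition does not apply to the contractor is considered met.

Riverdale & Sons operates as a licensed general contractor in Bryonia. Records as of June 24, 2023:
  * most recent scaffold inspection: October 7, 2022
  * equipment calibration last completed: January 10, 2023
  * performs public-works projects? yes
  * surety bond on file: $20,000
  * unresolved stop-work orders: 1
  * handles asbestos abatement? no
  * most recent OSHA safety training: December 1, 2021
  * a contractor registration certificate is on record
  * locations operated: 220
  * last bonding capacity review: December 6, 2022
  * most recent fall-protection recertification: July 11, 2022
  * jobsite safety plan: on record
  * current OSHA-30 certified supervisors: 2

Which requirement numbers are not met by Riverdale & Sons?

2, 3, 10

1. scaffold inspection 260 days ago vs limit 270 → met
2. OSHA safety training 570 days ago vs limit 540 → not met
3. surety bond $20,000 < $50,000 → not met
4. jobsite safety plan present → met
5. equipment calibration 165 days ago vs limit 180 → met
6. unresolved stop-work orders 1 ≤ 1 → met
7. fall-protection recertification 348 days ago vs limit 540 → met
8. condition 'handles asbestos abatement' does not hold → requirement n/a → met
9. condition 'performs public-works projects' holds; contractor registration certificate present → met
10. bonding capacity review 200 days ago vs limit 180 → not met
11. OSHA-30 certified supervisors 2 ≥ 2 → met
Not met: 2, 3, 10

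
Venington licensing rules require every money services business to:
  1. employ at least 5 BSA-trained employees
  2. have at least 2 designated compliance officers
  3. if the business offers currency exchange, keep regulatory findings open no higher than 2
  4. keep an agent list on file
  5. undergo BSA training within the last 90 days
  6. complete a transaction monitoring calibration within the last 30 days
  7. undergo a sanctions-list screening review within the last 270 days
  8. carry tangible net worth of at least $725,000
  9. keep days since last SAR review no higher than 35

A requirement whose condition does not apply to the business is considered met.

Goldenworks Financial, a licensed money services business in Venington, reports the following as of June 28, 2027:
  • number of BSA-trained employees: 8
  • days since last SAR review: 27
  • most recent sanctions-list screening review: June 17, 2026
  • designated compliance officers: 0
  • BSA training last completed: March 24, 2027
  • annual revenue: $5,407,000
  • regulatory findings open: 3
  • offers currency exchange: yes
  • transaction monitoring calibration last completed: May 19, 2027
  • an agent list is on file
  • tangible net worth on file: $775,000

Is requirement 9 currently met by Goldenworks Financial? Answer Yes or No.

9. days since last SAR review 27 ≤ 35 → met

Yes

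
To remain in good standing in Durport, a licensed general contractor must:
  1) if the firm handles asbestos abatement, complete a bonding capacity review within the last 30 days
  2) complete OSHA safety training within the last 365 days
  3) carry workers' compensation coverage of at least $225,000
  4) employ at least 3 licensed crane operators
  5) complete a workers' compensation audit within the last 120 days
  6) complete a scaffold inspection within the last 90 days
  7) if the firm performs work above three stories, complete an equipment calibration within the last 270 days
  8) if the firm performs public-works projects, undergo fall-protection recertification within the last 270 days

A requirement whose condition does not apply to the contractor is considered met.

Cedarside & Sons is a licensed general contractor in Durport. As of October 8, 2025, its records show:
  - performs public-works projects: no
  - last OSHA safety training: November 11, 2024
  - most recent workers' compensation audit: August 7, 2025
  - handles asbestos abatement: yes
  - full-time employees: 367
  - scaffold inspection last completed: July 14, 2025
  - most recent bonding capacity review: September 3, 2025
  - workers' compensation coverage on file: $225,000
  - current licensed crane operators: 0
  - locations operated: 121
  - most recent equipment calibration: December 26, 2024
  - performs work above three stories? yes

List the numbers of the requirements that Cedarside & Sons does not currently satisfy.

1, 4, 7

1. condition 'handles asbestos abatement' holds; bonding capacity review 35 days ago vs limit 30 → not met
2. OSHA safety training 331 days ago vs limit 365 → met
3. workers' compensation coverage $225,000 ≥ $225,000 → met
4. licensed crane operators 0 < 3 → not met
5. workers' compensation audit 62 days ago vs limit 120 → met
6. scaffold inspection 86 days ago vs limit 90 → met
7. condition 'performs work above three stories' holds; equipment calibration 286 days ago vs limit 270 → not met
8. condition 'performs public-works projects' does not hold → requirement n/a → met
Not met: 1, 4, 7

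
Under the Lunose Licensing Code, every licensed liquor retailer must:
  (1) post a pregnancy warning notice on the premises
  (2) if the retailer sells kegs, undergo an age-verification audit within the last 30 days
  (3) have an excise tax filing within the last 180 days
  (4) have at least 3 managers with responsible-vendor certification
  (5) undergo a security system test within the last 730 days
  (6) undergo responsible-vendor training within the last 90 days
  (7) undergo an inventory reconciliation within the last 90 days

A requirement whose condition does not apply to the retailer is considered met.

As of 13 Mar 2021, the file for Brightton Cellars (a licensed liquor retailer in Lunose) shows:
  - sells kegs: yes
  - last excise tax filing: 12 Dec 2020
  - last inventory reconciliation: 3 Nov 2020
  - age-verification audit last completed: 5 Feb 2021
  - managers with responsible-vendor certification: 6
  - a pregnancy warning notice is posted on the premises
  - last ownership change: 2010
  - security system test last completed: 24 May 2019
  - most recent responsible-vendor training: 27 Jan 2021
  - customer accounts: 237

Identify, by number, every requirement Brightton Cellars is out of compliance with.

2, 7

1. pregnancy warning notice present → met
2. condition 'sells kegs' holds; age-verification audit 36 days ago vs limit 30 → not met
3. excise tax filing 91 days ago vs limit 180 → met
4. managers with responsible-vendor certification 6 ≥ 3 → met
5. security system test 659 days ago vs limit 730 → met
6. responsible-vendor training 45 days ago vs limit 90 → met
7. inventory reconciliation 130 days ago vs limit 90 → not met
Not met: 2, 7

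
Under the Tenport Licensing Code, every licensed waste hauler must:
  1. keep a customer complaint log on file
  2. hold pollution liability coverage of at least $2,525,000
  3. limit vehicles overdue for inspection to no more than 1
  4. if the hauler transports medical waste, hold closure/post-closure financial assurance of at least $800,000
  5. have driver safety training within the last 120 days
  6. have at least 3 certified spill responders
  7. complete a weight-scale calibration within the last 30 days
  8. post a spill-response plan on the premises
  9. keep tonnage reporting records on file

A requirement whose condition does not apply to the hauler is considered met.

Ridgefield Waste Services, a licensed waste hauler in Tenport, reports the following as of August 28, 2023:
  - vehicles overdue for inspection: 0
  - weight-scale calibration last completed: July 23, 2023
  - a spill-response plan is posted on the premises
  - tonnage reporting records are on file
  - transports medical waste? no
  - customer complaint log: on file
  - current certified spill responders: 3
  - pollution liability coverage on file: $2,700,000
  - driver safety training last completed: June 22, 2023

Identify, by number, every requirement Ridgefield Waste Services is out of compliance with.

1. customer complaint log present → met
2. pollution liability coverage $2,700,000 ≥ $2,525,000 → met
3. vehicles overdue for inspection 0 ≤ 1 → met
4. condition 'transports medical waste' does not hold → requirement n/a → met
5. driver safety training 67 days ago vs limit 120 → met
6. certified spill responders 3 ≥ 3 → met
7. weight-scale calibration 36 days ago vs limit 30 → not met
8. spill-response plan present → met
9. tonnage reporting records present → met
Not met: 7

7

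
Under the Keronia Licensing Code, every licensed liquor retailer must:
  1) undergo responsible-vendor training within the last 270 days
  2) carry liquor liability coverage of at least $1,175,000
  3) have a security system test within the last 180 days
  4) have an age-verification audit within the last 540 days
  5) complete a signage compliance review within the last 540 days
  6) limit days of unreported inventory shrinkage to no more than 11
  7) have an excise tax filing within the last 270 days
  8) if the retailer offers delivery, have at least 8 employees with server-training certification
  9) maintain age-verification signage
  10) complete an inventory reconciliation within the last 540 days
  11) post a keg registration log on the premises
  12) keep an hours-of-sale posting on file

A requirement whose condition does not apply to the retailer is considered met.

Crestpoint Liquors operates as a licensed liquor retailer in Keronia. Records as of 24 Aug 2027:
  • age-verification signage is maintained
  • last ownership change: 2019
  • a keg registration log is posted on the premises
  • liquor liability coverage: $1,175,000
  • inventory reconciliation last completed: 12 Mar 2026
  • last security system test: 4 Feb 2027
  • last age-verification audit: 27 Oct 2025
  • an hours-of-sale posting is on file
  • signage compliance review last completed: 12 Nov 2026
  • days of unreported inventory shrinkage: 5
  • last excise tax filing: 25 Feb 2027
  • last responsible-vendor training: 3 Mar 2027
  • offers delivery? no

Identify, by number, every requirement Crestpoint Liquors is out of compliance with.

3, 4

1. responsible-vendor training 174 days ago vs limit 270 → met
2. liquor liability coverage $1,175,000 ≥ $1,175,000 → met
3. security system test 201 days ago vs limit 180 → not met
4. age-verification audit 666 days ago vs limit 540 → not met
5. signage compliance review 285 days ago vs limit 540 → met
6. days of unreported inventory shrinkage 5 ≤ 11 → met
7. excise tax filing 180 days ago vs limit 270 → met
8. condition 'offers delivery' does not hold → requirement n/a → met
9. age-verification signage present → met
10. inventory reconciliation 530 days ago vs limit 540 → met
11. keg registration log present → met
12. hours-of-sale posting present → met
Not met: 3, 4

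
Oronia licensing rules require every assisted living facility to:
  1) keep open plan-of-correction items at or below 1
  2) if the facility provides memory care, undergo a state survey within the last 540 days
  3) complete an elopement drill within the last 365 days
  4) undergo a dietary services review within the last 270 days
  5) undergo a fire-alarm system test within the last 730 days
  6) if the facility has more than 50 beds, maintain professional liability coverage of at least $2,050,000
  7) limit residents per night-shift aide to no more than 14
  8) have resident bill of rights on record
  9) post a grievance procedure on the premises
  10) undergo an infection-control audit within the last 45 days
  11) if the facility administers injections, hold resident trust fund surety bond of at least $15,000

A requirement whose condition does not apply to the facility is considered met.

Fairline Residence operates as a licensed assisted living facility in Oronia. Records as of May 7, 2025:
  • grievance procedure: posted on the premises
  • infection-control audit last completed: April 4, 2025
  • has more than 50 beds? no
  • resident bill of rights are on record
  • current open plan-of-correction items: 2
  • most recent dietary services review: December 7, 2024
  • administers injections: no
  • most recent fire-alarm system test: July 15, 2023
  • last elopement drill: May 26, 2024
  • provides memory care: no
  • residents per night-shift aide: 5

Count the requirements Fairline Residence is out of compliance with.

1

1. open plan-of-correction items 2 > 1 → not met
2. condition 'provides memory care' does not hold → requirement n/a → met
3. elopement drill 346 days ago vs limit 365 → met
4. dietary services review 151 days ago vs limit 270 → met
5. fire-alarm system test 662 days ago vs limit 730 → met
6. condition 'has more than 50 beds' does not hold → requirement n/a → met
7. residents per night-shift aide 5 ≤ 14 → met
8. resident bill of rights present → met
9. grievance procedure present → met
10. infection-control audit 33 days ago vs limit 45 → met
11. condition 'administers injections' does not hold → requirement n/a → met
Not met: 1 of 11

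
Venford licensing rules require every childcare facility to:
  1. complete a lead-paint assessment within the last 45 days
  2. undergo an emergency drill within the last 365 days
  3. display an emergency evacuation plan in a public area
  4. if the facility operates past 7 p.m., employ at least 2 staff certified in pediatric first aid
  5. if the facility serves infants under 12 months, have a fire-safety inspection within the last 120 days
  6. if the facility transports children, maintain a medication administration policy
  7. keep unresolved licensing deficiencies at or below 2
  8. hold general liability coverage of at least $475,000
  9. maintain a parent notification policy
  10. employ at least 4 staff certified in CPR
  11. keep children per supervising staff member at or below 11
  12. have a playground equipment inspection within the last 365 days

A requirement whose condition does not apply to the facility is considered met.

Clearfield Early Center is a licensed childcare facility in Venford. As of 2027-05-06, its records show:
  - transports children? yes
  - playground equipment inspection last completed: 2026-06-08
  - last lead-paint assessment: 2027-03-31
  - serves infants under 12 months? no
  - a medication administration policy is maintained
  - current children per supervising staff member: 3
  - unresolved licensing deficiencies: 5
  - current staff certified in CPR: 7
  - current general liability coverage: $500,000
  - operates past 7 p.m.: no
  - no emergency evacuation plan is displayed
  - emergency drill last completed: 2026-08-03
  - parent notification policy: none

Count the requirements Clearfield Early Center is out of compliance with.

1. lead-paint assessment 36 days ago vs limit 45 → met
2. emergency drill 276 days ago vs limit 365 → met
3. emergency evacuation plan absent → not met
4. condition 'operates past 7 p.m.' does not hold → requirement n/a → met
5. condition 'serves infants under 12 months' does not hold → requirement n/a → met
6. condition 'transports children' holds; medication administration policy present → met
7. unresolved licensing deficiencies 5 > 2 → not met
8. general liability coverage $500,000 ≥ $475,000 → met
9. parent notification policy absent → not met
10. staff certified in CPR 7 ≥ 4 → met
11. children per supervising staff member 3 ≤ 11 → met
12. playground equipment inspection 332 days ago vs limit 365 → met
Not met: 3 of 12

3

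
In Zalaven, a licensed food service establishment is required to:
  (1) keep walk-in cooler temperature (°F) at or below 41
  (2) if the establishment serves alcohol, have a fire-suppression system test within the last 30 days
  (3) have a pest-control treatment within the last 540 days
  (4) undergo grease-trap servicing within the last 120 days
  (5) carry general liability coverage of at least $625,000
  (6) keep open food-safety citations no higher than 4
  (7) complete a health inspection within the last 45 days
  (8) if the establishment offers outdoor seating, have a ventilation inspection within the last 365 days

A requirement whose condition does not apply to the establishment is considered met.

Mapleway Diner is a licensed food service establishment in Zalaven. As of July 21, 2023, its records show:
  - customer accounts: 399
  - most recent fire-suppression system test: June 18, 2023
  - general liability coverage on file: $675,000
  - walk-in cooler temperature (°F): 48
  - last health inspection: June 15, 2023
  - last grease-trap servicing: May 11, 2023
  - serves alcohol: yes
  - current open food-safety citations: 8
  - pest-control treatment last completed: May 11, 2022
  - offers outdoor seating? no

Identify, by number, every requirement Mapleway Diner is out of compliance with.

1, 2, 6

1. walk-in cooler temperature (°F) 48 > 41 → not met
2. condition 'serves alcohol' holds; fire-suppression system test 33 days ago vs limit 30 → not met
3. pest-control treatment 436 days ago vs limit 540 → met
4. grease-trap servicing 71 days ago vs limit 120 → met
5. general liability coverage $675,000 ≥ $625,000 → met
6. open food-safety citations 8 > 4 → not met
7. health inspection 36 days ago vs limit 45 → met
8. condition 'offers outdoor seating' does not hold → requirement n/a → met
Not met: 1, 2, 6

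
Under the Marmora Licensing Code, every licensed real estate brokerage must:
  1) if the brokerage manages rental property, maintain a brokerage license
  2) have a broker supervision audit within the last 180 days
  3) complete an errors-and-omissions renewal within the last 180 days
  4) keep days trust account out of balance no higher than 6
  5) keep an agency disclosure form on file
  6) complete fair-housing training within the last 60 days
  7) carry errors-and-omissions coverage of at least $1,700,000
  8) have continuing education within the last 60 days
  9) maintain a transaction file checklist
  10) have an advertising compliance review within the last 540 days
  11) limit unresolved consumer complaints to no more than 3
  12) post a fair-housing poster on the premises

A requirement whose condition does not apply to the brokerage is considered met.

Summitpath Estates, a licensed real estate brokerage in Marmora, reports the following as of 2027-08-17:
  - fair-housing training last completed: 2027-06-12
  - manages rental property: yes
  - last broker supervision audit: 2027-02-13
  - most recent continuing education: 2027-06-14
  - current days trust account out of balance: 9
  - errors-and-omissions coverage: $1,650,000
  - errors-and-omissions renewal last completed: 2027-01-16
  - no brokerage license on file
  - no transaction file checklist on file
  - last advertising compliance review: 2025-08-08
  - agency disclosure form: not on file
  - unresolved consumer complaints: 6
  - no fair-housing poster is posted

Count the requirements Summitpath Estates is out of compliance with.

12

1. condition 'manages rental property' holds; brokerage license absent → not met
2. broker supervision audit 185 days ago vs limit 180 → not met
3. errors-and-omissions renewal 213 days ago vs limit 180 → not met
4. days trust account out of balance 9 > 6 → not met
5. agency disclosure form absent → not met
6. fair-housing training 66 days ago vs limit 60 → not met
7. errors-and-omissions coverage $1,650,000 < $1,700,000 → not met
8. continuing education 64 days ago vs limit 60 → not met
9. transaction file checklist absent → not met
10. advertising compliance review 739 days ago vs limit 540 → not met
11. unresolved consumer complaints 6 > 3 → not met
12. fair-housing poster absent → not met
Not met: 12 of 12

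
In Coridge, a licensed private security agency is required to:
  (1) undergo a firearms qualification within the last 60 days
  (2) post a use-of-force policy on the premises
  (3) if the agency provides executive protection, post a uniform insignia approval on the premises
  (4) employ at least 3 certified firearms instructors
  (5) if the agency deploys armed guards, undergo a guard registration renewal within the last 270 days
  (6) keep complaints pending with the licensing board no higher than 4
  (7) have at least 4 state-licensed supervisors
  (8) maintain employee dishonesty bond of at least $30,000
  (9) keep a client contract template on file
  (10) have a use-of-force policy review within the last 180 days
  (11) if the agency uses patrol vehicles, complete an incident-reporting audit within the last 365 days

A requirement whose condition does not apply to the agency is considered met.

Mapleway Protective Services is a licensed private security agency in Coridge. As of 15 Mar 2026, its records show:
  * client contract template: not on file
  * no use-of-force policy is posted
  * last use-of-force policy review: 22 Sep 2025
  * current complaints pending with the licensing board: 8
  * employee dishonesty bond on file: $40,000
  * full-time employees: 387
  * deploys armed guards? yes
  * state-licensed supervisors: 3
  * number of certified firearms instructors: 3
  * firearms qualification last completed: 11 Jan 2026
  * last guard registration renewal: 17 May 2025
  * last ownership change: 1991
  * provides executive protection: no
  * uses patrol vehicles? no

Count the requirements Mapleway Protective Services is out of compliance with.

6

1. firearms qualification 63 days ago vs limit 60 → not met
2. use-of-force policy absent → not met
3. condition 'provides executive protection' does not hold → requirement n/a → met
4. certified firearms instructors 3 ≥ 3 → met
5. condition 'deploys armed guards' holds; guard registration renewal 302 days ago vs limit 270 → not met
6. complaints pending with the licensing board 8 > 4 → not met
7. state-licensed supervisors 3 < 4 → not met
8. employee dishonesty bond $40,000 ≥ $30,000 → met
9. client contract template absent → not met
10. use-of-force policy review 174 days ago vs limit 180 → met
11. condition 'uses patrol vehicles' does not hold → requirement n/a → met
Not met: 6 of 11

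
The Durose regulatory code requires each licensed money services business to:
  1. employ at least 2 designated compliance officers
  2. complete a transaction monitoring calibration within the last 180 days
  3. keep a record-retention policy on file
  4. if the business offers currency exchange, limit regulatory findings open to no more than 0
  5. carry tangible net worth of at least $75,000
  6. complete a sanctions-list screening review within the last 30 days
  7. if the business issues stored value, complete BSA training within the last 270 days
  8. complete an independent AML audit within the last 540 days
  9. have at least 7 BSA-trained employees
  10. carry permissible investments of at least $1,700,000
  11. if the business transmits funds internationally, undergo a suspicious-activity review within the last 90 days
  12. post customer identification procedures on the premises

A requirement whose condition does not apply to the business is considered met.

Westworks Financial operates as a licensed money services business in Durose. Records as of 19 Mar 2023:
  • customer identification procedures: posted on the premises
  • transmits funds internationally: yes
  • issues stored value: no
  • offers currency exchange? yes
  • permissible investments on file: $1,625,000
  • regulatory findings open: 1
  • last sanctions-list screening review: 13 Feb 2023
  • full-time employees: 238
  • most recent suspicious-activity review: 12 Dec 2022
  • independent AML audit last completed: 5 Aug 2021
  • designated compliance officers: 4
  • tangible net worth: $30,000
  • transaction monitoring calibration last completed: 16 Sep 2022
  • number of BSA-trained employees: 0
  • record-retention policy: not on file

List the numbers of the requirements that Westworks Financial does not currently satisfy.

2, 3, 4, 5, 6, 8, 9, 10, 11

1. designated compliance officers 4 ≥ 2 → met
2. transaction monitoring calibration 184 days ago vs limit 180 → not met
3. record-retention policy absent → not met
4. condition 'offers currency exchange' holds; regulatory findings open 1 > 0 → not met
5. tangible net worth $30,000 < $75,000 → not met
6. sanctions-list screening review 34 days ago vs limit 30 → not met
7. condition 'issues stored value' does not hold → requirement n/a → met
8. independent AML audit 591 days ago vs limit 540 → not met
9. BSA-trained employees 0 < 7 → not met
10. permissible investments $1,625,000 < $1,700,000 → not met
11. condition 'transmits funds internationally' holds; suspicious-activity review 97 days ago vs limit 90 → not met
12. customer identification procedures present → met
Not met: 2, 3, 4, 5, 6, 8, 9, 10, 11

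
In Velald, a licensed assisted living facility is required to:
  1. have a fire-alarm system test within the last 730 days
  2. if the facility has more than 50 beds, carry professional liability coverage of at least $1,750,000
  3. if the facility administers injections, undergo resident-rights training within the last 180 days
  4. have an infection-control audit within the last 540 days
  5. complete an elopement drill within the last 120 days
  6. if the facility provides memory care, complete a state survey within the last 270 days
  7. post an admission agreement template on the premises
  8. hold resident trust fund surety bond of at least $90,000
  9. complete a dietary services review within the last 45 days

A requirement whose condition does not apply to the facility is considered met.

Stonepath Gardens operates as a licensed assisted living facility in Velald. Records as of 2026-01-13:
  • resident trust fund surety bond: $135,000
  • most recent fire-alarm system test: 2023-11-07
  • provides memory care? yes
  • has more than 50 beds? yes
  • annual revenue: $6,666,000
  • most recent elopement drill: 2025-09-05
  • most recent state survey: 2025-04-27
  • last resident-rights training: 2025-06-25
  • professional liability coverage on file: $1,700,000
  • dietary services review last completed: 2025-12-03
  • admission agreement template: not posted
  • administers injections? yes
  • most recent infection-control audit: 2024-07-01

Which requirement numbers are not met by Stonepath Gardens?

1. fire-alarm system test 798 days ago vs limit 730 → not met
2. condition 'has more than 50 beds' holds; professional liability coverage $1,700,000 < $1,750,000 → not met
3. condition 'administers injections' holds; resident-rights training 202 days ago vs limit 180 → not met
4. infection-control audit 561 days ago vs limit 540 → not met
5. elopement drill 130 days ago vs limit 120 → not met
6. condition 'provides memory care' holds; state survey 261 days ago vs limit 270 → met
7. admission agreement template absent → not met
8. resident trust fund surety bond $135,000 ≥ $90,000 → met
9. dietary services review 41 days ago vs limit 45 → met
Not met: 1, 2, 3, 4, 5, 7

1, 2, 3, 4, 5, 7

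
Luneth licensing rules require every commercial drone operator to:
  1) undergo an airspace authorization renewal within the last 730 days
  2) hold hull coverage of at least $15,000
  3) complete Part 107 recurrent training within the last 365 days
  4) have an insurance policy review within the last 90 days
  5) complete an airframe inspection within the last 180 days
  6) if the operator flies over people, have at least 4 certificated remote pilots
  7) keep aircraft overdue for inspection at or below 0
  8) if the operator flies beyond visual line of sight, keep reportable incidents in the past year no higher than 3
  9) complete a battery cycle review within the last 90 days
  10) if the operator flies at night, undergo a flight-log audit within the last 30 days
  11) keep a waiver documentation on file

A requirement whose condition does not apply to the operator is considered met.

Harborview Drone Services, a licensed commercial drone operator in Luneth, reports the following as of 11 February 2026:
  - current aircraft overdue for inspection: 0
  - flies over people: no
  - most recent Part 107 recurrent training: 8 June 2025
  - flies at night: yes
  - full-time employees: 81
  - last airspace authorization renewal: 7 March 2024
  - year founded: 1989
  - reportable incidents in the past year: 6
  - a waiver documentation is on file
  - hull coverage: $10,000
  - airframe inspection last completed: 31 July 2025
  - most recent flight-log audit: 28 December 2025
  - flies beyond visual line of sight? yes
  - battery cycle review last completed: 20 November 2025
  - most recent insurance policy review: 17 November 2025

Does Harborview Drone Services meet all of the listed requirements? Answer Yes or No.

1. airspace authorization renewal 706 days ago vs limit 730 → met
2. hull coverage $10,000 < $15,000 → not met
3. Part 107 recurrent training 248 days ago vs limit 365 → met
4. insurance policy review 86 days ago vs limit 90 → met
5. airframe inspection 195 days ago vs limit 180 → not met
6. condition 'flies over people' does not hold → requirement n/a → met
7. aircraft overdue for inspection 0 ≤ 0 → met
8. condition 'flies beyond visual line of sight' holds; reportable incidents in the past year 6 > 3 → not met
9. battery cycle review 83 days ago vs limit 90 → met
10. condition 'flies at night' holds; flight-log audit 45 days ago vs limit 30 → not met
11. waiver documentation present → met
Not met: 2, 5, 8, 10

No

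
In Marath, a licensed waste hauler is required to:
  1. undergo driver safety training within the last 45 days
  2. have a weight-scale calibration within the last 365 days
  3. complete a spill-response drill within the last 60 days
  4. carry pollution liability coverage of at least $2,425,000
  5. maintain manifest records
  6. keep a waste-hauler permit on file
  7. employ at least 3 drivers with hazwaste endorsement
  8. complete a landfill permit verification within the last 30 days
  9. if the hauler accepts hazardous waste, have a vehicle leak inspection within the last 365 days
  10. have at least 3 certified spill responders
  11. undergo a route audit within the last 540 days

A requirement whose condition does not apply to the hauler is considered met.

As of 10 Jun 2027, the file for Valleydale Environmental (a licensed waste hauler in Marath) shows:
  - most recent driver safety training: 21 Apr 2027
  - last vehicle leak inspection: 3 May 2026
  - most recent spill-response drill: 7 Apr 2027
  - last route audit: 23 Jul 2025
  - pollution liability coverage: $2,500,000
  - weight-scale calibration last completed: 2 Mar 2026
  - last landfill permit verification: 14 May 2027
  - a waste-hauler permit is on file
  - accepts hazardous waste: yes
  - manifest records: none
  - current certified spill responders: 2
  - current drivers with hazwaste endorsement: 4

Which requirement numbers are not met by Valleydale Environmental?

1. driver safety training 50 days ago vs limit 45 → not met
2. weight-scale calibration 465 days ago vs limit 365 → not met
3. spill-response drill 64 days ago vs limit 60 → not met
4. pollution liability coverage $2,500,000 ≥ $2,425,000 → met
5. manifest records absent → not met
6. waste-hauler permit present → met
7. drivers with hazwaste endorsement 4 ≥ 3 → met
8. landfill permit verification 27 days ago vs limit 30 → met
9. condition 'accepts hazardous waste' holds; vehicle leak inspection 403 days ago vs limit 365 → not met
10. certified spill responders 2 < 3 → not met
11. route audit 687 days ago vs limit 540 → not met
Not met: 1, 2, 3, 5, 9, 10, 11

1, 2, 3, 5, 9, 10, 11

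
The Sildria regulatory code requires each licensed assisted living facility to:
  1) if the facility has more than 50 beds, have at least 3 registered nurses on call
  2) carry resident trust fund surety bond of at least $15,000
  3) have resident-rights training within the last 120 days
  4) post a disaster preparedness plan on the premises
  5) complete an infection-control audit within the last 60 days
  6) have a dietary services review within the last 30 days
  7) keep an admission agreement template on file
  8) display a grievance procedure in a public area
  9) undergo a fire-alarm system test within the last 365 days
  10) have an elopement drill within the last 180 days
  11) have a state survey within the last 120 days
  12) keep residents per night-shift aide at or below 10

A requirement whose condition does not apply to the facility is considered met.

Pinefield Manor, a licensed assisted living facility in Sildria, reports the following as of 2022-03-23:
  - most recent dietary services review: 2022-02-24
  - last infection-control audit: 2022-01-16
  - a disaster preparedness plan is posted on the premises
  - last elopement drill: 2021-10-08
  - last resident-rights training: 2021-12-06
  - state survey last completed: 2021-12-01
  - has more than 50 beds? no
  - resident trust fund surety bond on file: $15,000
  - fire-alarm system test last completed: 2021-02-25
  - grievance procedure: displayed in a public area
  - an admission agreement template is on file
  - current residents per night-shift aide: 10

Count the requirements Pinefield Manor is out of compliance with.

2

1. condition 'has more than 50 beds' does not hold → requirement n/a → met
2. resident trust fund surety bond $15,000 ≥ $15,000 → met
3. resident-rights training 107 days ago vs limit 120 → met
4. disaster preparedness plan present → met
5. infection-control audit 66 days ago vs limit 60 → not met
6. dietary services review 27 days ago vs limit 30 → met
7. admission agreement template present → met
8. grievance procedure present → met
9. fire-alarm system test 391 days ago vs limit 365 → not met
10. elopement drill 166 days ago vs limit 180 → met
11. state survey 112 days ago vs limit 120 → met
12. residents per night-shift aide 10 ≤ 10 → met
Not met: 2 of 12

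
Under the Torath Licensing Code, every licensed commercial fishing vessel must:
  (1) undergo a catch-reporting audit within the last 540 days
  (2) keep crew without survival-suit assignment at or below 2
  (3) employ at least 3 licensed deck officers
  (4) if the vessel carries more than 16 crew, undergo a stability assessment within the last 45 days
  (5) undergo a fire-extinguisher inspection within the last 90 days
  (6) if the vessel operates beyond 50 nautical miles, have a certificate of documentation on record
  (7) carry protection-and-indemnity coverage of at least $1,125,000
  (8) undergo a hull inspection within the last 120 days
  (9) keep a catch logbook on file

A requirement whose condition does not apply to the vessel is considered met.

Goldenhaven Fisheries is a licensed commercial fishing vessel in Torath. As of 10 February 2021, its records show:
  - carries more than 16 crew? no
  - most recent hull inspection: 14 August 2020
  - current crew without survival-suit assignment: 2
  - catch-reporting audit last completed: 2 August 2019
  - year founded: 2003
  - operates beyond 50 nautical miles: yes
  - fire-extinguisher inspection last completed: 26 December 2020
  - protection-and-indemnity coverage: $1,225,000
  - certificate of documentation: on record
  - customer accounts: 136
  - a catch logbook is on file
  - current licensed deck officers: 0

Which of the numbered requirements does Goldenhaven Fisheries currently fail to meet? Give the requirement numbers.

1, 3, 8

1. catch-reporting audit 558 days ago vs limit 540 → not met
2. crew without survival-suit assignment 2 ≤ 2 → met
3. licensed deck officers 0 < 3 → not met
4. condition 'carries more than 16 crew' does not hold → requirement n/a → met
5. fire-extinguisher inspection 46 days ago vs limit 90 → met
6. condition 'operates beyond 50 nautical miles' holds; certificate of documentation present → met
7. protection-and-indemnity coverage $1,225,000 ≥ $1,125,000 → met
8. hull inspection 180 days ago vs limit 120 → not met
9. catch logbook present → met
Not met: 1, 3, 8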